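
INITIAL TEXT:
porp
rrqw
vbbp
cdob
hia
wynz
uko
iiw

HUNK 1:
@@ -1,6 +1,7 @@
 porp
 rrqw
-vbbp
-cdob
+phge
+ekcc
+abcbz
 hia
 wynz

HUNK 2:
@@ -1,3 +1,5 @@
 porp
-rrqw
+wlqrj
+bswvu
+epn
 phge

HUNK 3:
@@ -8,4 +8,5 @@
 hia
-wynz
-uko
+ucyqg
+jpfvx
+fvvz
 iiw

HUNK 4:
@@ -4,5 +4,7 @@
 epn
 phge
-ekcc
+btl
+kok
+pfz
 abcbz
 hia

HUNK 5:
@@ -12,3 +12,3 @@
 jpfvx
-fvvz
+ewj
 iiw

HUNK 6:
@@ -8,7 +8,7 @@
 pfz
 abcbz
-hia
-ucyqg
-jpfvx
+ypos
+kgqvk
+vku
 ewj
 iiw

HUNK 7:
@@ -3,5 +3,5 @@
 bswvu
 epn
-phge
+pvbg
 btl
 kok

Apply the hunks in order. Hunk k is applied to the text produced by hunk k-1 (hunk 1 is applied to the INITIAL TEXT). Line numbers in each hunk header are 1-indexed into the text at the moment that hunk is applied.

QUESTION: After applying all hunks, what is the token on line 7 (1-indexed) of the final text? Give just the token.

Answer: kok

Derivation:
Hunk 1: at line 1 remove [vbbp,cdob] add [phge,ekcc,abcbz] -> 9 lines: porp rrqw phge ekcc abcbz hia wynz uko iiw
Hunk 2: at line 1 remove [rrqw] add [wlqrj,bswvu,epn] -> 11 lines: porp wlqrj bswvu epn phge ekcc abcbz hia wynz uko iiw
Hunk 3: at line 8 remove [wynz,uko] add [ucyqg,jpfvx,fvvz] -> 12 lines: porp wlqrj bswvu epn phge ekcc abcbz hia ucyqg jpfvx fvvz iiw
Hunk 4: at line 4 remove [ekcc] add [btl,kok,pfz] -> 14 lines: porp wlqrj bswvu epn phge btl kok pfz abcbz hia ucyqg jpfvx fvvz iiw
Hunk 5: at line 12 remove [fvvz] add [ewj] -> 14 lines: porp wlqrj bswvu epn phge btl kok pfz abcbz hia ucyqg jpfvx ewj iiw
Hunk 6: at line 8 remove [hia,ucyqg,jpfvx] add [ypos,kgqvk,vku] -> 14 lines: porp wlqrj bswvu epn phge btl kok pfz abcbz ypos kgqvk vku ewj iiw
Hunk 7: at line 3 remove [phge] add [pvbg] -> 14 lines: porp wlqrj bswvu epn pvbg btl kok pfz abcbz ypos kgqvk vku ewj iiw
Final line 7: kok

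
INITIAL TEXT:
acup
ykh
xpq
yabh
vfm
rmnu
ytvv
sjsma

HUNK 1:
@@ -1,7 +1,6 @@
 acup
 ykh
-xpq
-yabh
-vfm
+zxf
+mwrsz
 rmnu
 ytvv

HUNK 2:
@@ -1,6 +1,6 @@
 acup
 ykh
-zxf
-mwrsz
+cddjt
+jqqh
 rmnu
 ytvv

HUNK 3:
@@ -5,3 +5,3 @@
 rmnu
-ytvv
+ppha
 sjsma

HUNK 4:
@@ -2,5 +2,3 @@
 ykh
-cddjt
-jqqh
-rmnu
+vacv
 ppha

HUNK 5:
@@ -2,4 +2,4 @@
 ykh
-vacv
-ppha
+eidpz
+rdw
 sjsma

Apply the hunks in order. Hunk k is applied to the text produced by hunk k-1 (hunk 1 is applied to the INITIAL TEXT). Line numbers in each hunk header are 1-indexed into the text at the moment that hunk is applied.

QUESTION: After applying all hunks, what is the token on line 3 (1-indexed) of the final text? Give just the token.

Answer: eidpz

Derivation:
Hunk 1: at line 1 remove [xpq,yabh,vfm] add [zxf,mwrsz] -> 7 lines: acup ykh zxf mwrsz rmnu ytvv sjsma
Hunk 2: at line 1 remove [zxf,mwrsz] add [cddjt,jqqh] -> 7 lines: acup ykh cddjt jqqh rmnu ytvv sjsma
Hunk 3: at line 5 remove [ytvv] add [ppha] -> 7 lines: acup ykh cddjt jqqh rmnu ppha sjsma
Hunk 4: at line 2 remove [cddjt,jqqh,rmnu] add [vacv] -> 5 lines: acup ykh vacv ppha sjsma
Hunk 5: at line 2 remove [vacv,ppha] add [eidpz,rdw] -> 5 lines: acup ykh eidpz rdw sjsma
Final line 3: eidpz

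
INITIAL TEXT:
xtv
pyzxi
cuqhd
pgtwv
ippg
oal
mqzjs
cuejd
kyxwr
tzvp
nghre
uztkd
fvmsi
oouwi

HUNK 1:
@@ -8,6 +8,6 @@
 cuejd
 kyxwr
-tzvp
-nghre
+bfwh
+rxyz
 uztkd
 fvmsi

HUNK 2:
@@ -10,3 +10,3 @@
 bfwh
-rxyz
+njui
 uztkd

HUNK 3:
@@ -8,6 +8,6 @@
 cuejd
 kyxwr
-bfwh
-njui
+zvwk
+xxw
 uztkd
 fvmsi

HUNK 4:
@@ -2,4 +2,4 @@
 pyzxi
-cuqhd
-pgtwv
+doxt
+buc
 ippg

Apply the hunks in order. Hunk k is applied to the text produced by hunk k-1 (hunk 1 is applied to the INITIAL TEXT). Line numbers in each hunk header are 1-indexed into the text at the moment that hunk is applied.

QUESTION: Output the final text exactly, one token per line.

Hunk 1: at line 8 remove [tzvp,nghre] add [bfwh,rxyz] -> 14 lines: xtv pyzxi cuqhd pgtwv ippg oal mqzjs cuejd kyxwr bfwh rxyz uztkd fvmsi oouwi
Hunk 2: at line 10 remove [rxyz] add [njui] -> 14 lines: xtv pyzxi cuqhd pgtwv ippg oal mqzjs cuejd kyxwr bfwh njui uztkd fvmsi oouwi
Hunk 3: at line 8 remove [bfwh,njui] add [zvwk,xxw] -> 14 lines: xtv pyzxi cuqhd pgtwv ippg oal mqzjs cuejd kyxwr zvwk xxw uztkd fvmsi oouwi
Hunk 4: at line 2 remove [cuqhd,pgtwv] add [doxt,buc] -> 14 lines: xtv pyzxi doxt buc ippg oal mqzjs cuejd kyxwr zvwk xxw uztkd fvmsi oouwi

Answer: xtv
pyzxi
doxt
buc
ippg
oal
mqzjs
cuejd
kyxwr
zvwk
xxw
uztkd
fvmsi
oouwi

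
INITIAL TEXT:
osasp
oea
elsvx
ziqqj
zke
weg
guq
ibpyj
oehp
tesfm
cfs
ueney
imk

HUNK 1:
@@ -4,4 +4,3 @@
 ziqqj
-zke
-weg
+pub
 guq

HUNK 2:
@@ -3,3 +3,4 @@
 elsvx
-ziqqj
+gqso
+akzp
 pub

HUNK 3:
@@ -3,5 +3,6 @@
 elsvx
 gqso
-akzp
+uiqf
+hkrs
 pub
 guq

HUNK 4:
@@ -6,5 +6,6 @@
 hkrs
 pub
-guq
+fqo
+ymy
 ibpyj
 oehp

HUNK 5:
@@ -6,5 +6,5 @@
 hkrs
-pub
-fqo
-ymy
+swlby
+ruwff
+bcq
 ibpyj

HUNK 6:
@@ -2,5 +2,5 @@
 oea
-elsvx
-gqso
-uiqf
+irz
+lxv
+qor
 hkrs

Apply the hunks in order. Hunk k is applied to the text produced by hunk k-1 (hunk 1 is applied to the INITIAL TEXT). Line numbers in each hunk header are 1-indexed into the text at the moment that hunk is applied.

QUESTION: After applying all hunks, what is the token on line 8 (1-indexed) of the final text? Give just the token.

Hunk 1: at line 4 remove [zke,weg] add [pub] -> 12 lines: osasp oea elsvx ziqqj pub guq ibpyj oehp tesfm cfs ueney imk
Hunk 2: at line 3 remove [ziqqj] add [gqso,akzp] -> 13 lines: osasp oea elsvx gqso akzp pub guq ibpyj oehp tesfm cfs ueney imk
Hunk 3: at line 3 remove [akzp] add [uiqf,hkrs] -> 14 lines: osasp oea elsvx gqso uiqf hkrs pub guq ibpyj oehp tesfm cfs ueney imk
Hunk 4: at line 6 remove [guq] add [fqo,ymy] -> 15 lines: osasp oea elsvx gqso uiqf hkrs pub fqo ymy ibpyj oehp tesfm cfs ueney imk
Hunk 5: at line 6 remove [pub,fqo,ymy] add [swlby,ruwff,bcq] -> 15 lines: osasp oea elsvx gqso uiqf hkrs swlby ruwff bcq ibpyj oehp tesfm cfs ueney imk
Hunk 6: at line 2 remove [elsvx,gqso,uiqf] add [irz,lxv,qor] -> 15 lines: osasp oea irz lxv qor hkrs swlby ruwff bcq ibpyj oehp tesfm cfs ueney imk
Final line 8: ruwff

Answer: ruwff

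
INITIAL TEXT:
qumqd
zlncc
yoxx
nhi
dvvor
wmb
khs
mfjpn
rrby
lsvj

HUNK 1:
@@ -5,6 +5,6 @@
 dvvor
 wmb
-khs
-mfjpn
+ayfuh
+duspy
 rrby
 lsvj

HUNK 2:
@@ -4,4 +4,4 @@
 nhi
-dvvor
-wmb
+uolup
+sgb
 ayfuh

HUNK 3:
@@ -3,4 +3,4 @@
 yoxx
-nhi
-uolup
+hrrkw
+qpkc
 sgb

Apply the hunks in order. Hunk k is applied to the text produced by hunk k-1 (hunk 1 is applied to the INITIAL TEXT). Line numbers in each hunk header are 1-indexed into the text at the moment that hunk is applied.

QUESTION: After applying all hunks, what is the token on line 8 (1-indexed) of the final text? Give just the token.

Answer: duspy

Derivation:
Hunk 1: at line 5 remove [khs,mfjpn] add [ayfuh,duspy] -> 10 lines: qumqd zlncc yoxx nhi dvvor wmb ayfuh duspy rrby lsvj
Hunk 2: at line 4 remove [dvvor,wmb] add [uolup,sgb] -> 10 lines: qumqd zlncc yoxx nhi uolup sgb ayfuh duspy rrby lsvj
Hunk 3: at line 3 remove [nhi,uolup] add [hrrkw,qpkc] -> 10 lines: qumqd zlncc yoxx hrrkw qpkc sgb ayfuh duspy rrby lsvj
Final line 8: duspy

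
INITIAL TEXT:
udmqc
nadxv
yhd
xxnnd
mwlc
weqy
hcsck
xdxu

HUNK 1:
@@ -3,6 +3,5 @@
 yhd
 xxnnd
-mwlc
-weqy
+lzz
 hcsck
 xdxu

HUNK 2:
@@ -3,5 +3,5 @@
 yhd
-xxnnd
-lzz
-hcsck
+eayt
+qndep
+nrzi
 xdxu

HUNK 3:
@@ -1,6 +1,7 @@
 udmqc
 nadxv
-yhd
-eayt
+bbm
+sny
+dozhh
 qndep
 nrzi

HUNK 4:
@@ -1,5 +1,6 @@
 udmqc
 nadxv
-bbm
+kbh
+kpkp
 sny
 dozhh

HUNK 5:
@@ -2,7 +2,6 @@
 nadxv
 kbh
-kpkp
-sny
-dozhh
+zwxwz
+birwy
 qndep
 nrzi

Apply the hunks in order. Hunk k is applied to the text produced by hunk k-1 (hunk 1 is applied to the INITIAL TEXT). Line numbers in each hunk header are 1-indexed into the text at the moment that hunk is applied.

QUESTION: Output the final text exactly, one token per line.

Hunk 1: at line 3 remove [mwlc,weqy] add [lzz] -> 7 lines: udmqc nadxv yhd xxnnd lzz hcsck xdxu
Hunk 2: at line 3 remove [xxnnd,lzz,hcsck] add [eayt,qndep,nrzi] -> 7 lines: udmqc nadxv yhd eayt qndep nrzi xdxu
Hunk 3: at line 1 remove [yhd,eayt] add [bbm,sny,dozhh] -> 8 lines: udmqc nadxv bbm sny dozhh qndep nrzi xdxu
Hunk 4: at line 1 remove [bbm] add [kbh,kpkp] -> 9 lines: udmqc nadxv kbh kpkp sny dozhh qndep nrzi xdxu
Hunk 5: at line 2 remove [kpkp,sny,dozhh] add [zwxwz,birwy] -> 8 lines: udmqc nadxv kbh zwxwz birwy qndep nrzi xdxu

Answer: udmqc
nadxv
kbh
zwxwz
birwy
qndep
nrzi
xdxu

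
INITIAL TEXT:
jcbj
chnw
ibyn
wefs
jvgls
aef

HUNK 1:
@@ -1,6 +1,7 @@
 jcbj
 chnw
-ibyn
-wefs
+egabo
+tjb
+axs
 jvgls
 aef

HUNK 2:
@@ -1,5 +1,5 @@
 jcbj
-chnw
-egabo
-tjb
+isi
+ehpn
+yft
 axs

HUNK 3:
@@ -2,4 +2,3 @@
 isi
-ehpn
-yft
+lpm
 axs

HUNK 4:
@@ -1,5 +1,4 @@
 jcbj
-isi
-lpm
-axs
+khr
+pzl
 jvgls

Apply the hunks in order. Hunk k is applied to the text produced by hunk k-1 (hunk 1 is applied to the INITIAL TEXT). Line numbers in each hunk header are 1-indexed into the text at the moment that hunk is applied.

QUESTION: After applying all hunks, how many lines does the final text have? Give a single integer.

Answer: 5

Derivation:
Hunk 1: at line 1 remove [ibyn,wefs] add [egabo,tjb,axs] -> 7 lines: jcbj chnw egabo tjb axs jvgls aef
Hunk 2: at line 1 remove [chnw,egabo,tjb] add [isi,ehpn,yft] -> 7 lines: jcbj isi ehpn yft axs jvgls aef
Hunk 3: at line 2 remove [ehpn,yft] add [lpm] -> 6 lines: jcbj isi lpm axs jvgls aef
Hunk 4: at line 1 remove [isi,lpm,axs] add [khr,pzl] -> 5 lines: jcbj khr pzl jvgls aef
Final line count: 5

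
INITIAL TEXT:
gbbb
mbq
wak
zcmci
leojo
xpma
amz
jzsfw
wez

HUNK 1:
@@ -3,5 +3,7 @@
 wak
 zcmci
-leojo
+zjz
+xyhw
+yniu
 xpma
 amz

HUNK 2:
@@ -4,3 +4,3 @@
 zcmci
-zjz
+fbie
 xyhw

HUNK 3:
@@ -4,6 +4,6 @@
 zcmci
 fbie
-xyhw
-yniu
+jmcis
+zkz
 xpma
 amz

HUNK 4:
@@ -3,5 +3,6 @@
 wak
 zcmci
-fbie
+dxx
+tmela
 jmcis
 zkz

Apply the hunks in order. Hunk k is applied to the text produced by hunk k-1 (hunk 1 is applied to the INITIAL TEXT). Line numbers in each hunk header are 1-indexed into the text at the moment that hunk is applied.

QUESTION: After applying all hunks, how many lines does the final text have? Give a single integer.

Hunk 1: at line 3 remove [leojo] add [zjz,xyhw,yniu] -> 11 lines: gbbb mbq wak zcmci zjz xyhw yniu xpma amz jzsfw wez
Hunk 2: at line 4 remove [zjz] add [fbie] -> 11 lines: gbbb mbq wak zcmci fbie xyhw yniu xpma amz jzsfw wez
Hunk 3: at line 4 remove [xyhw,yniu] add [jmcis,zkz] -> 11 lines: gbbb mbq wak zcmci fbie jmcis zkz xpma amz jzsfw wez
Hunk 4: at line 3 remove [fbie] add [dxx,tmela] -> 12 lines: gbbb mbq wak zcmci dxx tmela jmcis zkz xpma amz jzsfw wez
Final line count: 12

Answer: 12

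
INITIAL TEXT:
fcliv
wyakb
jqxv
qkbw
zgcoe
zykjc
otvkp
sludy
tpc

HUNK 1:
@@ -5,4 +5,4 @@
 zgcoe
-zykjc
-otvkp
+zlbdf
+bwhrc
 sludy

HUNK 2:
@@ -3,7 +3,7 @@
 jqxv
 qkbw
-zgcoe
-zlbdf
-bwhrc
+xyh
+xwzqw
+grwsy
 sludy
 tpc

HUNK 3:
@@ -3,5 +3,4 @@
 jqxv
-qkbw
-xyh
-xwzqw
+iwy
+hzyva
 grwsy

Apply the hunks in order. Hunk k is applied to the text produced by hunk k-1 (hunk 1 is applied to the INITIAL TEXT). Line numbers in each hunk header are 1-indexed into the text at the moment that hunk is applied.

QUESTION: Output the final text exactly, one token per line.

Hunk 1: at line 5 remove [zykjc,otvkp] add [zlbdf,bwhrc] -> 9 lines: fcliv wyakb jqxv qkbw zgcoe zlbdf bwhrc sludy tpc
Hunk 2: at line 3 remove [zgcoe,zlbdf,bwhrc] add [xyh,xwzqw,grwsy] -> 9 lines: fcliv wyakb jqxv qkbw xyh xwzqw grwsy sludy tpc
Hunk 3: at line 3 remove [qkbw,xyh,xwzqw] add [iwy,hzyva] -> 8 lines: fcliv wyakb jqxv iwy hzyva grwsy sludy tpc

Answer: fcliv
wyakb
jqxv
iwy
hzyva
grwsy
sludy
tpc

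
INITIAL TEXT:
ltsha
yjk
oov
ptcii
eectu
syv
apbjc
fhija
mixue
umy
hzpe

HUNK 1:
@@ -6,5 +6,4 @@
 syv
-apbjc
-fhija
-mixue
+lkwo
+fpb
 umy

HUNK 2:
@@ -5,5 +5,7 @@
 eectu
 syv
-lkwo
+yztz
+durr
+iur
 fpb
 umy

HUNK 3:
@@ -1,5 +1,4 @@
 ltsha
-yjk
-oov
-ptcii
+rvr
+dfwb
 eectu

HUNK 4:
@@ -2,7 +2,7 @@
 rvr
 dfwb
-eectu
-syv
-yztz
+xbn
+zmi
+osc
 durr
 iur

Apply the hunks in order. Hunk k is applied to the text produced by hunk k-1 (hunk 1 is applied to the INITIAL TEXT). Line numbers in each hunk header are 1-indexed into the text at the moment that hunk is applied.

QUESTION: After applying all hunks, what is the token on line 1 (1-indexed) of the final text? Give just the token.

Hunk 1: at line 6 remove [apbjc,fhija,mixue] add [lkwo,fpb] -> 10 lines: ltsha yjk oov ptcii eectu syv lkwo fpb umy hzpe
Hunk 2: at line 5 remove [lkwo] add [yztz,durr,iur] -> 12 lines: ltsha yjk oov ptcii eectu syv yztz durr iur fpb umy hzpe
Hunk 3: at line 1 remove [yjk,oov,ptcii] add [rvr,dfwb] -> 11 lines: ltsha rvr dfwb eectu syv yztz durr iur fpb umy hzpe
Hunk 4: at line 2 remove [eectu,syv,yztz] add [xbn,zmi,osc] -> 11 lines: ltsha rvr dfwb xbn zmi osc durr iur fpb umy hzpe
Final line 1: ltsha

Answer: ltsha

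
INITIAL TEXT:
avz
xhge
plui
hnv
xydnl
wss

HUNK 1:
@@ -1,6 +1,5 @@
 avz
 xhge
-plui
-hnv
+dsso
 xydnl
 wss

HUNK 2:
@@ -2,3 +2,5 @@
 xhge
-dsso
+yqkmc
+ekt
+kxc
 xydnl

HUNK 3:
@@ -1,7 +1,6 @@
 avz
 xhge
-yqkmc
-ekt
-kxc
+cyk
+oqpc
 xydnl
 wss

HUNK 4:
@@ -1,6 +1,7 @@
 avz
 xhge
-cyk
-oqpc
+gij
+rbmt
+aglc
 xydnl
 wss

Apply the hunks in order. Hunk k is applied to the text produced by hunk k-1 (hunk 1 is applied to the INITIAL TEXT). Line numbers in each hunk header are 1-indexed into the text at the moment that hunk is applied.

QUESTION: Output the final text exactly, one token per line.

Hunk 1: at line 1 remove [plui,hnv] add [dsso] -> 5 lines: avz xhge dsso xydnl wss
Hunk 2: at line 2 remove [dsso] add [yqkmc,ekt,kxc] -> 7 lines: avz xhge yqkmc ekt kxc xydnl wss
Hunk 3: at line 1 remove [yqkmc,ekt,kxc] add [cyk,oqpc] -> 6 lines: avz xhge cyk oqpc xydnl wss
Hunk 4: at line 1 remove [cyk,oqpc] add [gij,rbmt,aglc] -> 7 lines: avz xhge gij rbmt aglc xydnl wss

Answer: avz
xhge
gij
rbmt
aglc
xydnl
wss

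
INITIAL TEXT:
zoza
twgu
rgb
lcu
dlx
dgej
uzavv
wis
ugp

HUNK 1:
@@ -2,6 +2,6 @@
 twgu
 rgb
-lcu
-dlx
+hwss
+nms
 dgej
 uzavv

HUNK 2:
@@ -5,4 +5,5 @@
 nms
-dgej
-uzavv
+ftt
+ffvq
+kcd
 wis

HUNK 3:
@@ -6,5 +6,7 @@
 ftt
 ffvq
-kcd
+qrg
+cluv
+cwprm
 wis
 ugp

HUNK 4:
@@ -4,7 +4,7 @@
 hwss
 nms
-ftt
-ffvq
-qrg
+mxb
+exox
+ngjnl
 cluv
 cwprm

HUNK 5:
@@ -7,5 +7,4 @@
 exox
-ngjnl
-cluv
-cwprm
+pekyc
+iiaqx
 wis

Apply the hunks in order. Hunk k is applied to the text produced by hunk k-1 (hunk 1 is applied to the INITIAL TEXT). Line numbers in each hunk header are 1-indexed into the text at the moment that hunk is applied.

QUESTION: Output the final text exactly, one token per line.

Hunk 1: at line 2 remove [lcu,dlx] add [hwss,nms] -> 9 lines: zoza twgu rgb hwss nms dgej uzavv wis ugp
Hunk 2: at line 5 remove [dgej,uzavv] add [ftt,ffvq,kcd] -> 10 lines: zoza twgu rgb hwss nms ftt ffvq kcd wis ugp
Hunk 3: at line 6 remove [kcd] add [qrg,cluv,cwprm] -> 12 lines: zoza twgu rgb hwss nms ftt ffvq qrg cluv cwprm wis ugp
Hunk 4: at line 4 remove [ftt,ffvq,qrg] add [mxb,exox,ngjnl] -> 12 lines: zoza twgu rgb hwss nms mxb exox ngjnl cluv cwprm wis ugp
Hunk 5: at line 7 remove [ngjnl,cluv,cwprm] add [pekyc,iiaqx] -> 11 lines: zoza twgu rgb hwss nms mxb exox pekyc iiaqx wis ugp

Answer: zoza
twgu
rgb
hwss
nms
mxb
exox
pekyc
iiaqx
wis
ugp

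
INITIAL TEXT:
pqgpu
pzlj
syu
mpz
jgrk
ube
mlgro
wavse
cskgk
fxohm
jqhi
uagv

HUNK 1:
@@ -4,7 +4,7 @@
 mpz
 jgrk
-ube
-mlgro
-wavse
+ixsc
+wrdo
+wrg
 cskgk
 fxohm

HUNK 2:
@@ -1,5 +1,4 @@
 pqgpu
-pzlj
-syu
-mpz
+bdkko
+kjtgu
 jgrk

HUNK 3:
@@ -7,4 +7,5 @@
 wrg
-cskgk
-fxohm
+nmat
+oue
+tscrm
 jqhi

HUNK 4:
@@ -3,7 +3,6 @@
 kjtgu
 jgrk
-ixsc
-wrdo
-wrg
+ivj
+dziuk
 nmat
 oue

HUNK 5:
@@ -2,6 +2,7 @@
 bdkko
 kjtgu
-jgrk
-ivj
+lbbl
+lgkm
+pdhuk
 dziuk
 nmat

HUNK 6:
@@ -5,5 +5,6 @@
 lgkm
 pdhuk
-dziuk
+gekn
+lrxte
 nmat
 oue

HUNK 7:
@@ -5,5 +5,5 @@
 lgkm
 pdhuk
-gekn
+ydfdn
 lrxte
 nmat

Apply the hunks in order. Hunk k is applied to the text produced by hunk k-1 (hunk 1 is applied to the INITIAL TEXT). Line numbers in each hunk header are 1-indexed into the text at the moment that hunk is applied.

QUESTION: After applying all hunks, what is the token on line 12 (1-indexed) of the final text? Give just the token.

Hunk 1: at line 4 remove [ube,mlgro,wavse] add [ixsc,wrdo,wrg] -> 12 lines: pqgpu pzlj syu mpz jgrk ixsc wrdo wrg cskgk fxohm jqhi uagv
Hunk 2: at line 1 remove [pzlj,syu,mpz] add [bdkko,kjtgu] -> 11 lines: pqgpu bdkko kjtgu jgrk ixsc wrdo wrg cskgk fxohm jqhi uagv
Hunk 3: at line 7 remove [cskgk,fxohm] add [nmat,oue,tscrm] -> 12 lines: pqgpu bdkko kjtgu jgrk ixsc wrdo wrg nmat oue tscrm jqhi uagv
Hunk 4: at line 3 remove [ixsc,wrdo,wrg] add [ivj,dziuk] -> 11 lines: pqgpu bdkko kjtgu jgrk ivj dziuk nmat oue tscrm jqhi uagv
Hunk 5: at line 2 remove [jgrk,ivj] add [lbbl,lgkm,pdhuk] -> 12 lines: pqgpu bdkko kjtgu lbbl lgkm pdhuk dziuk nmat oue tscrm jqhi uagv
Hunk 6: at line 5 remove [dziuk] add [gekn,lrxte] -> 13 lines: pqgpu bdkko kjtgu lbbl lgkm pdhuk gekn lrxte nmat oue tscrm jqhi uagv
Hunk 7: at line 5 remove [gekn] add [ydfdn] -> 13 lines: pqgpu bdkko kjtgu lbbl lgkm pdhuk ydfdn lrxte nmat oue tscrm jqhi uagv
Final line 12: jqhi

Answer: jqhi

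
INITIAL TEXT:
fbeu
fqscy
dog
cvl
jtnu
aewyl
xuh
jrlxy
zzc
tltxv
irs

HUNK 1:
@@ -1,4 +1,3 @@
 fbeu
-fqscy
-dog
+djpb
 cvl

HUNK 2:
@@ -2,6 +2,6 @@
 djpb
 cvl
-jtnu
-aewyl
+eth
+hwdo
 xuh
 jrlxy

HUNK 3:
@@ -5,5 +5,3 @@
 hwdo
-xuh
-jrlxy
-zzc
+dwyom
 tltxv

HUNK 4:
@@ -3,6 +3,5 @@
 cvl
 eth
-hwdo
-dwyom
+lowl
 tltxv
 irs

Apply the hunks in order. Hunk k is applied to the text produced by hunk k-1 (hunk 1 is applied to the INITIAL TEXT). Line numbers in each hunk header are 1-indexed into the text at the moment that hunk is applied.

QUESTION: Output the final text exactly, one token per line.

Answer: fbeu
djpb
cvl
eth
lowl
tltxv
irs

Derivation:
Hunk 1: at line 1 remove [fqscy,dog] add [djpb] -> 10 lines: fbeu djpb cvl jtnu aewyl xuh jrlxy zzc tltxv irs
Hunk 2: at line 2 remove [jtnu,aewyl] add [eth,hwdo] -> 10 lines: fbeu djpb cvl eth hwdo xuh jrlxy zzc tltxv irs
Hunk 3: at line 5 remove [xuh,jrlxy,zzc] add [dwyom] -> 8 lines: fbeu djpb cvl eth hwdo dwyom tltxv irs
Hunk 4: at line 3 remove [hwdo,dwyom] add [lowl] -> 7 lines: fbeu djpb cvl eth lowl tltxv irs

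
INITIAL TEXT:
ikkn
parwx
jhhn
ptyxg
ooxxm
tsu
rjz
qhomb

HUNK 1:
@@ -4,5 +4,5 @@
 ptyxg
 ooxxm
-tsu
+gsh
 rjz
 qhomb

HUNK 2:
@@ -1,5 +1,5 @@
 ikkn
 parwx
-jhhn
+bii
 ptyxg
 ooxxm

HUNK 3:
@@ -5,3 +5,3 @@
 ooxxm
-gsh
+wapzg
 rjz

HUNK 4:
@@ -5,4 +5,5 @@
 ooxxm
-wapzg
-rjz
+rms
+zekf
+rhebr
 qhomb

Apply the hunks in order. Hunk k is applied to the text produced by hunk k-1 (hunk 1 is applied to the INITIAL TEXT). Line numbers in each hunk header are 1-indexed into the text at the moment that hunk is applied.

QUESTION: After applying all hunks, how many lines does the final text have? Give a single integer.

Hunk 1: at line 4 remove [tsu] add [gsh] -> 8 lines: ikkn parwx jhhn ptyxg ooxxm gsh rjz qhomb
Hunk 2: at line 1 remove [jhhn] add [bii] -> 8 lines: ikkn parwx bii ptyxg ooxxm gsh rjz qhomb
Hunk 3: at line 5 remove [gsh] add [wapzg] -> 8 lines: ikkn parwx bii ptyxg ooxxm wapzg rjz qhomb
Hunk 4: at line 5 remove [wapzg,rjz] add [rms,zekf,rhebr] -> 9 lines: ikkn parwx bii ptyxg ooxxm rms zekf rhebr qhomb
Final line count: 9

Answer: 9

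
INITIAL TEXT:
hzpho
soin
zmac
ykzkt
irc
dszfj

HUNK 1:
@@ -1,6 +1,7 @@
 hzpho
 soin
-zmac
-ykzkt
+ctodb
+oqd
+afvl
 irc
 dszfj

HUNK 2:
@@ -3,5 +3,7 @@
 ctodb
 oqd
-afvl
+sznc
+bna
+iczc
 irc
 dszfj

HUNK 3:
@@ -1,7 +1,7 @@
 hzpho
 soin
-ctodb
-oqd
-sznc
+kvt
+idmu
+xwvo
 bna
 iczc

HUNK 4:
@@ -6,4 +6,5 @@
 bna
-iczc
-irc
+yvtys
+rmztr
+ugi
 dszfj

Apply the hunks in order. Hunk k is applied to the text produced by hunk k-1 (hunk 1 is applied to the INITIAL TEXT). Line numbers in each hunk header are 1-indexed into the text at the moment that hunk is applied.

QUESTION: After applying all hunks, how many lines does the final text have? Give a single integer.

Answer: 10

Derivation:
Hunk 1: at line 1 remove [zmac,ykzkt] add [ctodb,oqd,afvl] -> 7 lines: hzpho soin ctodb oqd afvl irc dszfj
Hunk 2: at line 3 remove [afvl] add [sznc,bna,iczc] -> 9 lines: hzpho soin ctodb oqd sznc bna iczc irc dszfj
Hunk 3: at line 1 remove [ctodb,oqd,sznc] add [kvt,idmu,xwvo] -> 9 lines: hzpho soin kvt idmu xwvo bna iczc irc dszfj
Hunk 4: at line 6 remove [iczc,irc] add [yvtys,rmztr,ugi] -> 10 lines: hzpho soin kvt idmu xwvo bna yvtys rmztr ugi dszfj
Final line count: 10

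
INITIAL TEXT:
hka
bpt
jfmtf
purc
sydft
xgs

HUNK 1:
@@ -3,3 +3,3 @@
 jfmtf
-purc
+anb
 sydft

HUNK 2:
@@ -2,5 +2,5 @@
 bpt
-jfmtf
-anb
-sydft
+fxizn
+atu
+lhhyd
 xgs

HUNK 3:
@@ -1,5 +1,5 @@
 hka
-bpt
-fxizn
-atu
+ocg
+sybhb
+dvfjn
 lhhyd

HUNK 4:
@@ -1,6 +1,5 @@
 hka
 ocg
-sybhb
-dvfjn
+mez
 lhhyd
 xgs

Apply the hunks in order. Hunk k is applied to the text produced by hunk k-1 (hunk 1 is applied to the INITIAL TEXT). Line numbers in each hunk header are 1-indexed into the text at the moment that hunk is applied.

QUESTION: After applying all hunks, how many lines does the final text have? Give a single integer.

Hunk 1: at line 3 remove [purc] add [anb] -> 6 lines: hka bpt jfmtf anb sydft xgs
Hunk 2: at line 2 remove [jfmtf,anb,sydft] add [fxizn,atu,lhhyd] -> 6 lines: hka bpt fxizn atu lhhyd xgs
Hunk 3: at line 1 remove [bpt,fxizn,atu] add [ocg,sybhb,dvfjn] -> 6 lines: hka ocg sybhb dvfjn lhhyd xgs
Hunk 4: at line 1 remove [sybhb,dvfjn] add [mez] -> 5 lines: hka ocg mez lhhyd xgs
Final line count: 5

Answer: 5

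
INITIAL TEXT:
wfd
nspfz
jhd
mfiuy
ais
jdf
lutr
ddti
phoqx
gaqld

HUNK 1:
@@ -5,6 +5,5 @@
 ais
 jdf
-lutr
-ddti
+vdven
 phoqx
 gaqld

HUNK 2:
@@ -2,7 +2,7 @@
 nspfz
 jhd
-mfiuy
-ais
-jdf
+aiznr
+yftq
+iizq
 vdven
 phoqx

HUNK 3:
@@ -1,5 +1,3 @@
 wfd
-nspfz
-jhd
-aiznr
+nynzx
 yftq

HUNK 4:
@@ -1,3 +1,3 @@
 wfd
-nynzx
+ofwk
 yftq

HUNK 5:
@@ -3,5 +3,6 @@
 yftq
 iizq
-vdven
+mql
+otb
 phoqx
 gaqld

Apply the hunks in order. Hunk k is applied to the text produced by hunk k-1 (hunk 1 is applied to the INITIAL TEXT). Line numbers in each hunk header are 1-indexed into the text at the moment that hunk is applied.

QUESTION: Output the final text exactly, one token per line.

Answer: wfd
ofwk
yftq
iizq
mql
otb
phoqx
gaqld

Derivation:
Hunk 1: at line 5 remove [lutr,ddti] add [vdven] -> 9 lines: wfd nspfz jhd mfiuy ais jdf vdven phoqx gaqld
Hunk 2: at line 2 remove [mfiuy,ais,jdf] add [aiznr,yftq,iizq] -> 9 lines: wfd nspfz jhd aiznr yftq iizq vdven phoqx gaqld
Hunk 3: at line 1 remove [nspfz,jhd,aiznr] add [nynzx] -> 7 lines: wfd nynzx yftq iizq vdven phoqx gaqld
Hunk 4: at line 1 remove [nynzx] add [ofwk] -> 7 lines: wfd ofwk yftq iizq vdven phoqx gaqld
Hunk 5: at line 3 remove [vdven] add [mql,otb] -> 8 lines: wfd ofwk yftq iizq mql otb phoqx gaqld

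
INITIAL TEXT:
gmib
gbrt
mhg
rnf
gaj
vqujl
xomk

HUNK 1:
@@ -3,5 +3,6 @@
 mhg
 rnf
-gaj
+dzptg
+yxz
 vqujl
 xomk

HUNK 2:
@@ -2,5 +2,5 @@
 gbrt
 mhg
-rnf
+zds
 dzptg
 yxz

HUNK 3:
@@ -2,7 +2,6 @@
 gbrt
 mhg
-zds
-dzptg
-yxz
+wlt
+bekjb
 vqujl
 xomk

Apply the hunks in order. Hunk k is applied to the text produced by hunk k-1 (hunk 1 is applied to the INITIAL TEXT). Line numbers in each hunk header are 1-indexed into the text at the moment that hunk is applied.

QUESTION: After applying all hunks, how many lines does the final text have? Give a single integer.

Hunk 1: at line 3 remove [gaj] add [dzptg,yxz] -> 8 lines: gmib gbrt mhg rnf dzptg yxz vqujl xomk
Hunk 2: at line 2 remove [rnf] add [zds] -> 8 lines: gmib gbrt mhg zds dzptg yxz vqujl xomk
Hunk 3: at line 2 remove [zds,dzptg,yxz] add [wlt,bekjb] -> 7 lines: gmib gbrt mhg wlt bekjb vqujl xomk
Final line count: 7

Answer: 7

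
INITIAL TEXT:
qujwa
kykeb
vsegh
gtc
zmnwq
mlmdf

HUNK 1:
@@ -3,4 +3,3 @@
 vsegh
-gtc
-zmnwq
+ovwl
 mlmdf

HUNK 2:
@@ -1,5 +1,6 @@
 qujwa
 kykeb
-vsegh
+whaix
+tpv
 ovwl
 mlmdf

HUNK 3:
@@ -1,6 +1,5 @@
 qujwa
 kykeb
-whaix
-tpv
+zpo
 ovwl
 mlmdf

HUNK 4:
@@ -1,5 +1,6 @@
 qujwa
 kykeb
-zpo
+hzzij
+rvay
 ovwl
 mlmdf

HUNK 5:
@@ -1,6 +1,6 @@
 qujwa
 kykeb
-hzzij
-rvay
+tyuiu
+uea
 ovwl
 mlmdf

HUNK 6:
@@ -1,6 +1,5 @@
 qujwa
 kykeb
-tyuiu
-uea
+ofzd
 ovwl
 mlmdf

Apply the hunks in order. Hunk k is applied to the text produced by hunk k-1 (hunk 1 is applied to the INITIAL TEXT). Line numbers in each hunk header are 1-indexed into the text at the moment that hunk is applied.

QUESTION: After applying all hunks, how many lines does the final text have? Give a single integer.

Hunk 1: at line 3 remove [gtc,zmnwq] add [ovwl] -> 5 lines: qujwa kykeb vsegh ovwl mlmdf
Hunk 2: at line 1 remove [vsegh] add [whaix,tpv] -> 6 lines: qujwa kykeb whaix tpv ovwl mlmdf
Hunk 3: at line 1 remove [whaix,tpv] add [zpo] -> 5 lines: qujwa kykeb zpo ovwl mlmdf
Hunk 4: at line 1 remove [zpo] add [hzzij,rvay] -> 6 lines: qujwa kykeb hzzij rvay ovwl mlmdf
Hunk 5: at line 1 remove [hzzij,rvay] add [tyuiu,uea] -> 6 lines: qujwa kykeb tyuiu uea ovwl mlmdf
Hunk 6: at line 1 remove [tyuiu,uea] add [ofzd] -> 5 lines: qujwa kykeb ofzd ovwl mlmdf
Final line count: 5

Answer: 5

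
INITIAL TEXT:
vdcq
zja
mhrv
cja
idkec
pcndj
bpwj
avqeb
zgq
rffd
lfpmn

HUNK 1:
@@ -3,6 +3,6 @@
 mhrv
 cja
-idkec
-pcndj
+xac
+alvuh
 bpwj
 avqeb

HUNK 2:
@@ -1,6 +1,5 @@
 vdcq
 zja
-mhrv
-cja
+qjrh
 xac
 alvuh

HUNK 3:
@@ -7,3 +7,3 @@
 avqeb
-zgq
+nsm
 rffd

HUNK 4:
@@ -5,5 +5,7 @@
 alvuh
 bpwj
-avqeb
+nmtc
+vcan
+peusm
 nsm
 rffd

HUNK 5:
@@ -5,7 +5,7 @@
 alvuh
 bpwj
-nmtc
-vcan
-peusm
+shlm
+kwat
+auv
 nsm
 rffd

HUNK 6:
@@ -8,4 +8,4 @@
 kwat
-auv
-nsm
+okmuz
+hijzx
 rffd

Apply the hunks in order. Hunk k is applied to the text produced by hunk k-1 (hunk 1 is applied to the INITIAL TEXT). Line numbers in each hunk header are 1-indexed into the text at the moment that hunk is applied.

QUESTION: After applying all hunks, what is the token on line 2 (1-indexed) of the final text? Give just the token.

Answer: zja

Derivation:
Hunk 1: at line 3 remove [idkec,pcndj] add [xac,alvuh] -> 11 lines: vdcq zja mhrv cja xac alvuh bpwj avqeb zgq rffd lfpmn
Hunk 2: at line 1 remove [mhrv,cja] add [qjrh] -> 10 lines: vdcq zja qjrh xac alvuh bpwj avqeb zgq rffd lfpmn
Hunk 3: at line 7 remove [zgq] add [nsm] -> 10 lines: vdcq zja qjrh xac alvuh bpwj avqeb nsm rffd lfpmn
Hunk 4: at line 5 remove [avqeb] add [nmtc,vcan,peusm] -> 12 lines: vdcq zja qjrh xac alvuh bpwj nmtc vcan peusm nsm rffd lfpmn
Hunk 5: at line 5 remove [nmtc,vcan,peusm] add [shlm,kwat,auv] -> 12 lines: vdcq zja qjrh xac alvuh bpwj shlm kwat auv nsm rffd lfpmn
Hunk 6: at line 8 remove [auv,nsm] add [okmuz,hijzx] -> 12 lines: vdcq zja qjrh xac alvuh bpwj shlm kwat okmuz hijzx rffd lfpmn
Final line 2: zja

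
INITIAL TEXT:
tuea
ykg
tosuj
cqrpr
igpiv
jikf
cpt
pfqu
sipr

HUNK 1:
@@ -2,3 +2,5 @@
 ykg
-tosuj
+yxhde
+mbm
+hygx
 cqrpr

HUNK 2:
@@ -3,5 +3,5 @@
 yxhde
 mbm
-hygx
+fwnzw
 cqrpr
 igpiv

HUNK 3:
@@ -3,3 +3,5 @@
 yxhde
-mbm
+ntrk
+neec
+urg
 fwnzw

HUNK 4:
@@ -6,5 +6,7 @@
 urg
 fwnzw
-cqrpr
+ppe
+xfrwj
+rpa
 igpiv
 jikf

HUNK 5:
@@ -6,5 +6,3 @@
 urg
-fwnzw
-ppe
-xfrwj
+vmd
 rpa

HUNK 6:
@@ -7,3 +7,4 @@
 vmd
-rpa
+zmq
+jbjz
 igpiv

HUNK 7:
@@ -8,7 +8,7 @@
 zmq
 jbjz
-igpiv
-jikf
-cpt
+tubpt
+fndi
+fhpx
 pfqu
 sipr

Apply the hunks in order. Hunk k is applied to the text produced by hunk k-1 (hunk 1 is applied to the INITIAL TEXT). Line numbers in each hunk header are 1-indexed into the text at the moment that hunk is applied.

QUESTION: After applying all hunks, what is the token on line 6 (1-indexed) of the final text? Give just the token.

Hunk 1: at line 2 remove [tosuj] add [yxhde,mbm,hygx] -> 11 lines: tuea ykg yxhde mbm hygx cqrpr igpiv jikf cpt pfqu sipr
Hunk 2: at line 3 remove [hygx] add [fwnzw] -> 11 lines: tuea ykg yxhde mbm fwnzw cqrpr igpiv jikf cpt pfqu sipr
Hunk 3: at line 3 remove [mbm] add [ntrk,neec,urg] -> 13 lines: tuea ykg yxhde ntrk neec urg fwnzw cqrpr igpiv jikf cpt pfqu sipr
Hunk 4: at line 6 remove [cqrpr] add [ppe,xfrwj,rpa] -> 15 lines: tuea ykg yxhde ntrk neec urg fwnzw ppe xfrwj rpa igpiv jikf cpt pfqu sipr
Hunk 5: at line 6 remove [fwnzw,ppe,xfrwj] add [vmd] -> 13 lines: tuea ykg yxhde ntrk neec urg vmd rpa igpiv jikf cpt pfqu sipr
Hunk 6: at line 7 remove [rpa] add [zmq,jbjz] -> 14 lines: tuea ykg yxhde ntrk neec urg vmd zmq jbjz igpiv jikf cpt pfqu sipr
Hunk 7: at line 8 remove [igpiv,jikf,cpt] add [tubpt,fndi,fhpx] -> 14 lines: tuea ykg yxhde ntrk neec urg vmd zmq jbjz tubpt fndi fhpx pfqu sipr
Final line 6: urg

Answer: urg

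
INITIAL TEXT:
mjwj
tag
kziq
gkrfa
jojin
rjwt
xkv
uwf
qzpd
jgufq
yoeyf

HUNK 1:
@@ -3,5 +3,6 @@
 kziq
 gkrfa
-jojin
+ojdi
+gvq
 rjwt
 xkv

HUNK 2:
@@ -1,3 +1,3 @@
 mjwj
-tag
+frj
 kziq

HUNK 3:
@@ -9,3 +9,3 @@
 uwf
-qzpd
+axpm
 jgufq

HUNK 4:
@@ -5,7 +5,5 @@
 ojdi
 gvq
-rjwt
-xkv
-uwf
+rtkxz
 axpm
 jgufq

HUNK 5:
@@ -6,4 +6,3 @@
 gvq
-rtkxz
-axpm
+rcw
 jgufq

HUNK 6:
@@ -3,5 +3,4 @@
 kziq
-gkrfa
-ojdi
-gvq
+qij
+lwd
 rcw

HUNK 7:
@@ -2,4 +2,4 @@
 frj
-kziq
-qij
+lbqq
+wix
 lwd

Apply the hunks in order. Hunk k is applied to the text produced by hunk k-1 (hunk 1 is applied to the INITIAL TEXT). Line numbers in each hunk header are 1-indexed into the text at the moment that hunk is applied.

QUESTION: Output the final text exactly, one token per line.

Answer: mjwj
frj
lbqq
wix
lwd
rcw
jgufq
yoeyf

Derivation:
Hunk 1: at line 3 remove [jojin] add [ojdi,gvq] -> 12 lines: mjwj tag kziq gkrfa ojdi gvq rjwt xkv uwf qzpd jgufq yoeyf
Hunk 2: at line 1 remove [tag] add [frj] -> 12 lines: mjwj frj kziq gkrfa ojdi gvq rjwt xkv uwf qzpd jgufq yoeyf
Hunk 3: at line 9 remove [qzpd] add [axpm] -> 12 lines: mjwj frj kziq gkrfa ojdi gvq rjwt xkv uwf axpm jgufq yoeyf
Hunk 4: at line 5 remove [rjwt,xkv,uwf] add [rtkxz] -> 10 lines: mjwj frj kziq gkrfa ojdi gvq rtkxz axpm jgufq yoeyf
Hunk 5: at line 6 remove [rtkxz,axpm] add [rcw] -> 9 lines: mjwj frj kziq gkrfa ojdi gvq rcw jgufq yoeyf
Hunk 6: at line 3 remove [gkrfa,ojdi,gvq] add [qij,lwd] -> 8 lines: mjwj frj kziq qij lwd rcw jgufq yoeyf
Hunk 7: at line 2 remove [kziq,qij] add [lbqq,wix] -> 8 lines: mjwj frj lbqq wix lwd rcw jgufq yoeyf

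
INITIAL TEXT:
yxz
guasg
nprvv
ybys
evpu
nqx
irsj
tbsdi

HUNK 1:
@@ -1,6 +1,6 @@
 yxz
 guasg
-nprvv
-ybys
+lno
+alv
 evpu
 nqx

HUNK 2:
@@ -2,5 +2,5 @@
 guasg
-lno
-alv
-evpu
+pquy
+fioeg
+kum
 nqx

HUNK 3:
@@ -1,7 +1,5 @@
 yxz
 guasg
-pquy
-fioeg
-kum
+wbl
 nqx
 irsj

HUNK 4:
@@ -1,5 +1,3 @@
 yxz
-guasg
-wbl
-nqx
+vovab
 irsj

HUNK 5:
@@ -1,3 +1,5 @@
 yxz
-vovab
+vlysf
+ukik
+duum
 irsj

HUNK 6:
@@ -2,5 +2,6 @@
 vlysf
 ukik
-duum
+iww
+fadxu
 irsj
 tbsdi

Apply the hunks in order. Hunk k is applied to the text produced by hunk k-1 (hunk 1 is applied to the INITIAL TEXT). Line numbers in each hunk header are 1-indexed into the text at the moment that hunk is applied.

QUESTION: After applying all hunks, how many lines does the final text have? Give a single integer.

Hunk 1: at line 1 remove [nprvv,ybys] add [lno,alv] -> 8 lines: yxz guasg lno alv evpu nqx irsj tbsdi
Hunk 2: at line 2 remove [lno,alv,evpu] add [pquy,fioeg,kum] -> 8 lines: yxz guasg pquy fioeg kum nqx irsj tbsdi
Hunk 3: at line 1 remove [pquy,fioeg,kum] add [wbl] -> 6 lines: yxz guasg wbl nqx irsj tbsdi
Hunk 4: at line 1 remove [guasg,wbl,nqx] add [vovab] -> 4 lines: yxz vovab irsj tbsdi
Hunk 5: at line 1 remove [vovab] add [vlysf,ukik,duum] -> 6 lines: yxz vlysf ukik duum irsj tbsdi
Hunk 6: at line 2 remove [duum] add [iww,fadxu] -> 7 lines: yxz vlysf ukik iww fadxu irsj tbsdi
Final line count: 7

Answer: 7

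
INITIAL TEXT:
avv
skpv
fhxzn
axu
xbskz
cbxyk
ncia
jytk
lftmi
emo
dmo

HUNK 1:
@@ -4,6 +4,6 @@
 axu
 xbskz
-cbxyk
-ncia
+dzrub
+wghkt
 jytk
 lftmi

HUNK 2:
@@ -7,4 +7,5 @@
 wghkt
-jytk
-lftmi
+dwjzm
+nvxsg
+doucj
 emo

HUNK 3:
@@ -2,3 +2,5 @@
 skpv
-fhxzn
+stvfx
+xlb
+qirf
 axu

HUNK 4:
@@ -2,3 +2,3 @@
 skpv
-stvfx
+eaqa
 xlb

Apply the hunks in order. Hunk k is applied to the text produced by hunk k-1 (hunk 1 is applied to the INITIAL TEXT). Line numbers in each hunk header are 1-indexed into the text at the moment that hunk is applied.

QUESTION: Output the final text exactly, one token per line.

Answer: avv
skpv
eaqa
xlb
qirf
axu
xbskz
dzrub
wghkt
dwjzm
nvxsg
doucj
emo
dmo

Derivation:
Hunk 1: at line 4 remove [cbxyk,ncia] add [dzrub,wghkt] -> 11 lines: avv skpv fhxzn axu xbskz dzrub wghkt jytk lftmi emo dmo
Hunk 2: at line 7 remove [jytk,lftmi] add [dwjzm,nvxsg,doucj] -> 12 lines: avv skpv fhxzn axu xbskz dzrub wghkt dwjzm nvxsg doucj emo dmo
Hunk 3: at line 2 remove [fhxzn] add [stvfx,xlb,qirf] -> 14 lines: avv skpv stvfx xlb qirf axu xbskz dzrub wghkt dwjzm nvxsg doucj emo dmo
Hunk 4: at line 2 remove [stvfx] add [eaqa] -> 14 lines: avv skpv eaqa xlb qirf axu xbskz dzrub wghkt dwjzm nvxsg doucj emo dmo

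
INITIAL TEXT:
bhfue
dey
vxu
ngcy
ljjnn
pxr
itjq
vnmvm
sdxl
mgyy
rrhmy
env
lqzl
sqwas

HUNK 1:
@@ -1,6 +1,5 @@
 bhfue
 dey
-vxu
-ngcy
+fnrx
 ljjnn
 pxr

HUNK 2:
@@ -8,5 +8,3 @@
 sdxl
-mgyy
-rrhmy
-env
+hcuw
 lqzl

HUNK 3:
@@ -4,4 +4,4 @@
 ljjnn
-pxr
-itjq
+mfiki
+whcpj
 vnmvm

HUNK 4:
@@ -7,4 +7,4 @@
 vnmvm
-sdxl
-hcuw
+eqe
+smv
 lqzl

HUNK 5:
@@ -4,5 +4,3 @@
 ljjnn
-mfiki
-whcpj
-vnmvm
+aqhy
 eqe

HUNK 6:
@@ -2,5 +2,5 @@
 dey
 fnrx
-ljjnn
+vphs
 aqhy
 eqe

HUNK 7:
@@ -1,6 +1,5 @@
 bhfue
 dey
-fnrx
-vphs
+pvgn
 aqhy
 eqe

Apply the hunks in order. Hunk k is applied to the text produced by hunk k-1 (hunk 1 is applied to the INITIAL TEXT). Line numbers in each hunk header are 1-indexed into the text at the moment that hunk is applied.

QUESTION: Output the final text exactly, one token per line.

Hunk 1: at line 1 remove [vxu,ngcy] add [fnrx] -> 13 lines: bhfue dey fnrx ljjnn pxr itjq vnmvm sdxl mgyy rrhmy env lqzl sqwas
Hunk 2: at line 8 remove [mgyy,rrhmy,env] add [hcuw] -> 11 lines: bhfue dey fnrx ljjnn pxr itjq vnmvm sdxl hcuw lqzl sqwas
Hunk 3: at line 4 remove [pxr,itjq] add [mfiki,whcpj] -> 11 lines: bhfue dey fnrx ljjnn mfiki whcpj vnmvm sdxl hcuw lqzl sqwas
Hunk 4: at line 7 remove [sdxl,hcuw] add [eqe,smv] -> 11 lines: bhfue dey fnrx ljjnn mfiki whcpj vnmvm eqe smv lqzl sqwas
Hunk 5: at line 4 remove [mfiki,whcpj,vnmvm] add [aqhy] -> 9 lines: bhfue dey fnrx ljjnn aqhy eqe smv lqzl sqwas
Hunk 6: at line 2 remove [ljjnn] add [vphs] -> 9 lines: bhfue dey fnrx vphs aqhy eqe smv lqzl sqwas
Hunk 7: at line 1 remove [fnrx,vphs] add [pvgn] -> 8 lines: bhfue dey pvgn aqhy eqe smv lqzl sqwas

Answer: bhfue
dey
pvgn
aqhy
eqe
smv
lqzl
sqwas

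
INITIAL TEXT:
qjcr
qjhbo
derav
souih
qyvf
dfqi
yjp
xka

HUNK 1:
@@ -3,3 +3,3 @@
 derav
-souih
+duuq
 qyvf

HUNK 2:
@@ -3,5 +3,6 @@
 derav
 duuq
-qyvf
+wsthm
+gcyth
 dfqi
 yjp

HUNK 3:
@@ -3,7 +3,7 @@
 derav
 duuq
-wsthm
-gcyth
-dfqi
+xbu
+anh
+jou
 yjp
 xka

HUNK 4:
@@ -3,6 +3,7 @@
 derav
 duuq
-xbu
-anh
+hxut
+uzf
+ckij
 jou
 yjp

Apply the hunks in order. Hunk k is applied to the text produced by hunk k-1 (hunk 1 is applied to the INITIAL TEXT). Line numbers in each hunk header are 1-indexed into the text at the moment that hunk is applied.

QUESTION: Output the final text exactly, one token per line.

Answer: qjcr
qjhbo
derav
duuq
hxut
uzf
ckij
jou
yjp
xka

Derivation:
Hunk 1: at line 3 remove [souih] add [duuq] -> 8 lines: qjcr qjhbo derav duuq qyvf dfqi yjp xka
Hunk 2: at line 3 remove [qyvf] add [wsthm,gcyth] -> 9 lines: qjcr qjhbo derav duuq wsthm gcyth dfqi yjp xka
Hunk 3: at line 3 remove [wsthm,gcyth,dfqi] add [xbu,anh,jou] -> 9 lines: qjcr qjhbo derav duuq xbu anh jou yjp xka
Hunk 4: at line 3 remove [xbu,anh] add [hxut,uzf,ckij] -> 10 lines: qjcr qjhbo derav duuq hxut uzf ckij jou yjp xka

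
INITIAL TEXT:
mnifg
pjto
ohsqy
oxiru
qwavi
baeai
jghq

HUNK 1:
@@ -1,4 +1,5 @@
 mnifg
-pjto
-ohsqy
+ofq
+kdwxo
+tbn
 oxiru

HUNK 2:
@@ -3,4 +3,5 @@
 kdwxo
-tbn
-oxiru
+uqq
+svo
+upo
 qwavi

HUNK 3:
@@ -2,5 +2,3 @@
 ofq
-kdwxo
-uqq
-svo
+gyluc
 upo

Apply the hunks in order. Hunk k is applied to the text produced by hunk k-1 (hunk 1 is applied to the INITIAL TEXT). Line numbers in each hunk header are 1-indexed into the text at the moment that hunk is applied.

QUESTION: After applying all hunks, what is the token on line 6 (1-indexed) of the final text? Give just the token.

Hunk 1: at line 1 remove [pjto,ohsqy] add [ofq,kdwxo,tbn] -> 8 lines: mnifg ofq kdwxo tbn oxiru qwavi baeai jghq
Hunk 2: at line 3 remove [tbn,oxiru] add [uqq,svo,upo] -> 9 lines: mnifg ofq kdwxo uqq svo upo qwavi baeai jghq
Hunk 3: at line 2 remove [kdwxo,uqq,svo] add [gyluc] -> 7 lines: mnifg ofq gyluc upo qwavi baeai jghq
Final line 6: baeai

Answer: baeai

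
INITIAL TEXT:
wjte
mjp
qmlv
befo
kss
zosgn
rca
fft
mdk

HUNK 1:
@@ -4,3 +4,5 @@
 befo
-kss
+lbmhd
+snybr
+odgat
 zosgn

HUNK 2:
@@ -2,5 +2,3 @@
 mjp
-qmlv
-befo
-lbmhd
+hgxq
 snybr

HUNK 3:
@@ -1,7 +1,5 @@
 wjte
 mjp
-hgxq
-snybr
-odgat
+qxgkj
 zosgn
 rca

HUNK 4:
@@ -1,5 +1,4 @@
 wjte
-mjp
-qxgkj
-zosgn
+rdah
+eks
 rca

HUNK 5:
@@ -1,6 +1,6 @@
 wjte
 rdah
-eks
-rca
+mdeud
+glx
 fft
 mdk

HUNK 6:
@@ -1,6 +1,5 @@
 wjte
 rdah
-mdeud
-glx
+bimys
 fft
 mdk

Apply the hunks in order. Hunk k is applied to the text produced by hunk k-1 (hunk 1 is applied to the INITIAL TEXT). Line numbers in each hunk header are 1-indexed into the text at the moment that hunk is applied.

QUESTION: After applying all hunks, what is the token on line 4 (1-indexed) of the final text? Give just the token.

Hunk 1: at line 4 remove [kss] add [lbmhd,snybr,odgat] -> 11 lines: wjte mjp qmlv befo lbmhd snybr odgat zosgn rca fft mdk
Hunk 2: at line 2 remove [qmlv,befo,lbmhd] add [hgxq] -> 9 lines: wjte mjp hgxq snybr odgat zosgn rca fft mdk
Hunk 3: at line 1 remove [hgxq,snybr,odgat] add [qxgkj] -> 7 lines: wjte mjp qxgkj zosgn rca fft mdk
Hunk 4: at line 1 remove [mjp,qxgkj,zosgn] add [rdah,eks] -> 6 lines: wjte rdah eks rca fft mdk
Hunk 5: at line 1 remove [eks,rca] add [mdeud,glx] -> 6 lines: wjte rdah mdeud glx fft mdk
Hunk 6: at line 1 remove [mdeud,glx] add [bimys] -> 5 lines: wjte rdah bimys fft mdk
Final line 4: fft

Answer: fft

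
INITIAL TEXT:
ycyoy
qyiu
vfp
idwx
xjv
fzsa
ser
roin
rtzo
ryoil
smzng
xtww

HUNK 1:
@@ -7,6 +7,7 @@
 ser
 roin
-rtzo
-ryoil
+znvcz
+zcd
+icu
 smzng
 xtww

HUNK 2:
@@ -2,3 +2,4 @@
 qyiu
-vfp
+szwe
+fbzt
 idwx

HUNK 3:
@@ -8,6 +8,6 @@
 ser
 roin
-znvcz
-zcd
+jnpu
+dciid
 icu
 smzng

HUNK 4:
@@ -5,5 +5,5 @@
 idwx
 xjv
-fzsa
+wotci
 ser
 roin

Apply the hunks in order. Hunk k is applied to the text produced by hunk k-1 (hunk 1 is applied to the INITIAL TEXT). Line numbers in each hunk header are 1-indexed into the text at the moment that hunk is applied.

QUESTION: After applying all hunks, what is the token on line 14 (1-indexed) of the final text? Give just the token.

Answer: xtww

Derivation:
Hunk 1: at line 7 remove [rtzo,ryoil] add [znvcz,zcd,icu] -> 13 lines: ycyoy qyiu vfp idwx xjv fzsa ser roin znvcz zcd icu smzng xtww
Hunk 2: at line 2 remove [vfp] add [szwe,fbzt] -> 14 lines: ycyoy qyiu szwe fbzt idwx xjv fzsa ser roin znvcz zcd icu smzng xtww
Hunk 3: at line 8 remove [znvcz,zcd] add [jnpu,dciid] -> 14 lines: ycyoy qyiu szwe fbzt idwx xjv fzsa ser roin jnpu dciid icu smzng xtww
Hunk 4: at line 5 remove [fzsa] add [wotci] -> 14 lines: ycyoy qyiu szwe fbzt idwx xjv wotci ser roin jnpu dciid icu smzng xtww
Final line 14: xtww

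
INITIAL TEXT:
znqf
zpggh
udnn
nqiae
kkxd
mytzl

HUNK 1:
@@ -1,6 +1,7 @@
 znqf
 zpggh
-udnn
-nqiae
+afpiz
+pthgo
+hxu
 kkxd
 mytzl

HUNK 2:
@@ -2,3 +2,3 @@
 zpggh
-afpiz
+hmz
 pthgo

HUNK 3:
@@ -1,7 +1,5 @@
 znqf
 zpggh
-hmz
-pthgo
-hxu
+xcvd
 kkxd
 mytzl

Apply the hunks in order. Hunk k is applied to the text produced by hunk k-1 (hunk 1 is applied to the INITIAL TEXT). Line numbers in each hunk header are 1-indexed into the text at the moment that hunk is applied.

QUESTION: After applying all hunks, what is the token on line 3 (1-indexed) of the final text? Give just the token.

Answer: xcvd

Derivation:
Hunk 1: at line 1 remove [udnn,nqiae] add [afpiz,pthgo,hxu] -> 7 lines: znqf zpggh afpiz pthgo hxu kkxd mytzl
Hunk 2: at line 2 remove [afpiz] add [hmz] -> 7 lines: znqf zpggh hmz pthgo hxu kkxd mytzl
Hunk 3: at line 1 remove [hmz,pthgo,hxu] add [xcvd] -> 5 lines: znqf zpggh xcvd kkxd mytzl
Final line 3: xcvd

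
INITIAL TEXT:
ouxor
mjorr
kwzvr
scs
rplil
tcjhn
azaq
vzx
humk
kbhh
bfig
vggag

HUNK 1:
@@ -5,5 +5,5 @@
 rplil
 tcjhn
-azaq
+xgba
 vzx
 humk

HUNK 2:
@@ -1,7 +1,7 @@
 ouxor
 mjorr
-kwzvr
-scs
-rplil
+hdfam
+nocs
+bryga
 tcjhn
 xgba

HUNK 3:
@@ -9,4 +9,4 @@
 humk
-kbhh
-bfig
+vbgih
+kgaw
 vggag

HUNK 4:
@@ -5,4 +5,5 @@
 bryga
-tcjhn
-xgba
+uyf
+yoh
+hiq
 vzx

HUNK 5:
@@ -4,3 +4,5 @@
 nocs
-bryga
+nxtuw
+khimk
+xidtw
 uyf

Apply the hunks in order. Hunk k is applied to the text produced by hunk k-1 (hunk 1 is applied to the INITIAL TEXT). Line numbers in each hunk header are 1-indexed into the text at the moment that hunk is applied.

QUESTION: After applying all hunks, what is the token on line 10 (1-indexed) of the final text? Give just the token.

Hunk 1: at line 5 remove [azaq] add [xgba] -> 12 lines: ouxor mjorr kwzvr scs rplil tcjhn xgba vzx humk kbhh bfig vggag
Hunk 2: at line 1 remove [kwzvr,scs,rplil] add [hdfam,nocs,bryga] -> 12 lines: ouxor mjorr hdfam nocs bryga tcjhn xgba vzx humk kbhh bfig vggag
Hunk 3: at line 9 remove [kbhh,bfig] add [vbgih,kgaw] -> 12 lines: ouxor mjorr hdfam nocs bryga tcjhn xgba vzx humk vbgih kgaw vggag
Hunk 4: at line 5 remove [tcjhn,xgba] add [uyf,yoh,hiq] -> 13 lines: ouxor mjorr hdfam nocs bryga uyf yoh hiq vzx humk vbgih kgaw vggag
Hunk 5: at line 4 remove [bryga] add [nxtuw,khimk,xidtw] -> 15 lines: ouxor mjorr hdfam nocs nxtuw khimk xidtw uyf yoh hiq vzx humk vbgih kgaw vggag
Final line 10: hiq

Answer: hiq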